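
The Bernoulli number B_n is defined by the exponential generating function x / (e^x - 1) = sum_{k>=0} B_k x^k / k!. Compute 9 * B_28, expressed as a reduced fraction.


Bernoulli numbers can also be computed recursively via B_0 = 1 and sum_{j=0}^{m} C(m+1, j) B_j = 0 for m >= 1. Odd-index Bernoulli numbers vanish for k >= 3.
Computing B_28 = -23749461029/870, so 9 * B_28 = 9 * -23749461029/870 = -71248383087/290.

-71248383087/290


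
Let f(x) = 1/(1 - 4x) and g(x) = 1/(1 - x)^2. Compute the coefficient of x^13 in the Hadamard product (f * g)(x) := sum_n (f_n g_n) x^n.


f has coefficients f_k = 4^k. For g = 1/(1 - x)^2 the coefficient is g_k = C(k + 1, 1) = k + 1. The Hadamard coefficient is (f * g)_k = 4^k * (k + 1).
For k = 13: 4^13 * 14 = 67108864 * 14 = 939524096.

939524096


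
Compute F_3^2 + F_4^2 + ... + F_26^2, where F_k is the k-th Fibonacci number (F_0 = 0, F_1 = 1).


There is a standard identity sum_{k=0}^{N} F_k^2 = F_N * F_{N+1} (proved inductively from the telescoping relation F_k^2 = F_k F_{k+1} - F_{k-1} F_k). Then
sum_{k=3}^{26} F_k^2 = F_26 F_27 - F_2 F_3.
Computing: F_26 = 121393, F_27 = 196418, F_2 = 1, F_3 = 2.
Sum = 121393 * 196418 - 1 * 2 = 23843770272.

23843770272


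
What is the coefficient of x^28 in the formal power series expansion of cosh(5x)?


The Maclaurin series is cosh(t) = sum_{m>=0} t^(2m) / (2m)!, so substituting t = 5x, only even powers of x are nonzero, with coefficient of x^(2m) equal to 5^(2m) / (2m)!.
For x^28 the coefficient is 5^28/28! = 37252902984619140625/304888344611713860501504000000 = 2384185791015625/19512854055149687072096256.

2384185791015625/19512854055149687072096256


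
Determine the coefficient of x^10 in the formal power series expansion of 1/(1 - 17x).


The geometric series identity gives 1/(1 - c x) = sum_{k>=0} c^k x^k, so the coefficient of x^k is c^k.
Here c = 17 and k = 10.
Computing: 17^10 = 2015993900449

2015993900449


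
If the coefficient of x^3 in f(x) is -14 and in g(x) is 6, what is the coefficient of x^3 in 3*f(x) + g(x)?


Scalar multiplication scales coefficients: 3 * -14 = -42.
Then add the g coefficient: -42 + 6
= -36

-36


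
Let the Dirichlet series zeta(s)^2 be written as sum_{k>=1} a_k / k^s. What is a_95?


The Dirichlet convolution of the constant function 1 with itself gives (1 * 1)(k) = sum_{d | k} 1 = d(k), the number of positive divisors of k.
Since zeta(s) = sum_{k>=1} 1/k^s, we have zeta(s)^2 = sum_{k>=1} d(k)/k^s, so a_k = d(k).
For k = 95: the divisors are 1, 5, 19, 95.
Count = 4.

4


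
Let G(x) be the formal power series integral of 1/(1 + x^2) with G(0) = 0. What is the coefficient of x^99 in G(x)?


1/(1 + x^2) = sum_{j>=0} (-1)^j x^(2j). Integrating termwise with G(0) = 0:
G(x) = sum_{j>=0} (-1)^j x^(2j+1) / (2j+1) = arctan(x).
Only odd powers are nonzero. For x^99 write 99 = 2*49 + 1, giving
(-1)^49 / 99 = -1/99 = -1/99.

-1/99


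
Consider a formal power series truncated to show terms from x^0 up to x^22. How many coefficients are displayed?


From x^0 to x^22 inclusive, the count is 22 - 0 + 1 = 23.

23


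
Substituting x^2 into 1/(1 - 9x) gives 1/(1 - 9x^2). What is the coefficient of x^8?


The coefficient of x^(2m) in 1/(1 - 9x^2) is 9^m.
With n = 8 = 2*4, the coefficient is 9^4 = 6561.

6561


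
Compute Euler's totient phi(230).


phi(n) counts integers in [1, n] coprime to n. Using the multiplicative formula phi(n) = n * prod_{p | n} (1 - 1/p):
230 = 2 * 5 * 23, so
phi(230) = 230 * (1 - 1/2) * (1 - 1/5) * (1 - 1/23) = 88.

88


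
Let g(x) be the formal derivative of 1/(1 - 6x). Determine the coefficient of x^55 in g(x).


Differentiate termwise: d/dx sum_{k>=0} 6^k x^k = sum_{k>=1} k 6^k x^(k-1) = sum_{j>=0} (j+1) 6^(j+1) x^j.
Equivalently, d/dx [1/(1 - 6x)] = 6/(1 - 6x)^2.
For j = 55: 56 * 6^56 = 56 * 37711171281396032013366321198900157303750656 = 2111825591758177792748513987138408809010036736.

2111825591758177792748513987138408809010036736


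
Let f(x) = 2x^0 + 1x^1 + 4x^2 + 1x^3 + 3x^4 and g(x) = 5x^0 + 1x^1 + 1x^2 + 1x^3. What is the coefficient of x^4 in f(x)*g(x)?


Cauchy product at x^4:
1*1 + 4*1 + 1*1 + 3*5
= 21

21


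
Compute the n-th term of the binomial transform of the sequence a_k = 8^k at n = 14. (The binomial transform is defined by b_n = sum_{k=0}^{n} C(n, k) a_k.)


With a_k = 8^k, b_n = sum_{k=0}^{n} C(n, k) 8^k = (1 + 8)^n by the binomial theorem.
For n = 14: (1 + 8)^14 = 9^14 = 22876792454961.

22876792454961


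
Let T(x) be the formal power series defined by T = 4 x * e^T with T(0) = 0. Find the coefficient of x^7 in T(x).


Apply the Lagrange inversion formula: if T = 4 x * phi(T) with phi(t) = e^t, then
[x^n] T = 4^n * (1/n) [t^(n-1)] phi(t)^n = 4^n * (1/n) [t^(n-1)] e^(n t) = 4^n * (1/n) * n^(n-1) / (n-1)! = 4^n * n^(n-1) / n!.
When c = 1 this is the Cayley count of rooted labeled trees on n vertices, divided by n!.
For n = 7: 4^7 * 7^6 / 7! = 16384 * 117649/5040 = 17210368/45.

17210368/45


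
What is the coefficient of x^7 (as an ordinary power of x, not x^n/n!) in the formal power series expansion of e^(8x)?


The exponential series is e^y = sum_{k>=0} y^k / k!. Substituting y = 8x gives
e^(8x) = sum_{k>=0} 8^k x^k / k!.
So the coefficient of x^n is a^n/n! with a = 8, n = 7:
8^7 / 7! = 2097152/5040 = 131072/315

131072/315


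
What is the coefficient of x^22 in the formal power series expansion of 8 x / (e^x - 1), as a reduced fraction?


The exponential generating function for Bernoulli numbers is
x / (e^x - 1) = sum_{k>=0} B_k x^k / k!.
So the coefficient of x^22 in 8 x / (e^x - 1) is 8 B_22 / 22!.
Computing: B_22 = 854513/138, 22! = 1124000727777607680000, giving
8 * 854513/138 / 1124000727777607680000 = 77683/1762637504923975680000.

77683/1762637504923975680000


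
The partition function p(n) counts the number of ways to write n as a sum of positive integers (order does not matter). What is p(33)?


Using the generating function prod_{k>=1} 1/(1-x^k), we compute p(33).
By dynamic programming over parts 1 through 33:
p(33) = 10143

10143


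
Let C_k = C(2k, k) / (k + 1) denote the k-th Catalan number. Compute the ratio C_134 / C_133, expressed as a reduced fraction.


Using C_k = (2k)! / (k! (k+1)!), the ratio C_{k+1}/C_k simplifies to
C_{k+1}/C_k = [(2k+2)! / ((k+1)! (k+2)!)] * [k! (k+1)! / (2k)!]
 = (2k+2)(2k+1) / ((k+1)(k+2)) = 2(2k+1) / (k+2).
For k = 133: 2(2*133 + 1) / (133 + 2) = 534/135 = 178/45.

178/45


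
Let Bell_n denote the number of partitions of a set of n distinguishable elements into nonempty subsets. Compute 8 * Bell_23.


Bell_23 can be computed from the Bell triangle or from Dobinski's identity Bell_n = (1/e) * sum_{k>=0} k^n / k!.
Computing Bell_23 = 44152005855084346.
Then 8 * 44152005855084346 = 353216046840674768.

353216046840674768


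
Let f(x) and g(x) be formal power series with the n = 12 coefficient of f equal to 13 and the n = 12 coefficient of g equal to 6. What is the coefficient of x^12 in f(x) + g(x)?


Addition of formal power series is termwise.
The coefficient of x^12 in f + g = 13 + 6
= 19

19


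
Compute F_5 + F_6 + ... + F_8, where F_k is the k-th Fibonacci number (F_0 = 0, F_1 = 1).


Use the identity sum_{k=0}^{N} F_k = F_{N+2} - 1 (which follows from F_{k+2} - F_{k+1} = F_k). Then
sum_{k=5}^{8} F_k = (F_{10} - 1) - (F_{6} - 1) = F_{10} - F_{6}.
Computing: F_{10} = 55, F_{6} = 8, so
Sum = 55 - 8 = 47.

47


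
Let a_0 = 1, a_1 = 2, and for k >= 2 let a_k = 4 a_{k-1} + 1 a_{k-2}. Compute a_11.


Iterating the recurrence forward:
a_0 = 1
a_1 = 2
a_2 = 4*2 + 1*1 = 9
a_3 = 4*9 + 1*2 = 38
a_4 = 4*38 + 1*9 = 161
a_5 = 4*161 + 1*38 = 682
a_6 = 4*682 + 1*161 = 2889
a_7 = 4*2889 + 1*682 = 12238
a_8 = 4*12238 + 1*2889 = 51841
a_9 = 4*51841 + 1*12238 = 219602
a_10 = 4*219602 + 1*51841 = 930249
a_11 = 4*930249 + 1*219602 = 3940598
So a_11 = 3940598.

3940598


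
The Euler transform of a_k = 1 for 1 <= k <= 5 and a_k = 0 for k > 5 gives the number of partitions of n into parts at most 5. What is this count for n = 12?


Partitions of 12 into parts at most 5:
Using generating function (1-x)^(-1)(1-x^2)^(-1)...(1-x^5)^(-1),
the coefficient of x^12 = 47

47


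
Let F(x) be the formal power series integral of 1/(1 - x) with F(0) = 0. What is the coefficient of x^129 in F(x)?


1/(1 - x) = sum_{k>=0} x^k. Integrating termwise and using F(0) = 0 gives
F(x) = sum_{k>=0} x^(k+1) / (k+1) = sum_{m>=1} x^m / m = -ln(1 - x).
So the coefficient of x^129 is 1/129 = 1/129.

1/129


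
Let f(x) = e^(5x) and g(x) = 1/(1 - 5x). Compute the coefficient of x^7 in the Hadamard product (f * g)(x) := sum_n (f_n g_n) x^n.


Expanding: f_k = 5^k/k! (from e^(5x)) and g_k = 5^k (from 1/(1 - 5x)). So the Hadamard coefficient (f * g)_k = 5^k 5^k / k! = (25)^k / k!.
For k = 7: 25^7/7! = 6103515625/5040 = 1220703125/1008.

1220703125/1008


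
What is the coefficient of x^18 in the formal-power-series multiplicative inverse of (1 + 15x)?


The inverse is 1/(1 + 15x). Apply the geometric identity 1/(1 - y) = sum_{k>=0} y^k with y = -15x:
1/(1 + 15x) = sum_{k>=0} (-15)^k x^k.
So the coefficient of x^18 is (-15)^18 = 1477891880035400390625.

1477891880035400390625


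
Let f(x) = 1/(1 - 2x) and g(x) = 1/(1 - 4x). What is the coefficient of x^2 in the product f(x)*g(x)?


The coefficient of x^n in f*g is the Cauchy product: sum_{k=0}^{n} a^k * b^(n-k).
With a=2, b=4, n=2:
sum_{k=0}^{2} 2^k * 4^(2-k)
= 28

28


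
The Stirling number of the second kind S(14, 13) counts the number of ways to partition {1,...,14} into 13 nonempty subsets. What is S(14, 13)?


Using the explicit formula S(n,k) = (1/k!) sum_{j=0}^{k} (-1)^(k-j) C(k,j) j^n:
S(14, 13) = 91
Equivalently, S(n,k) is n! times the coefficient of x^n in the EGF (e^x - 1)^k / k!.

91


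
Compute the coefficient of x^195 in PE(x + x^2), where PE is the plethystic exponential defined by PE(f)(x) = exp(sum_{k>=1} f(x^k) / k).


With f(x) = x + x^2, the exponent is sum_{k>=1} (x^k + x^(2k)) / k = -ln(1 - x) - ln(1 - x^2). Exponentiating:
PE(x + x^2) = 1 / ((1 - x)(1 - x^2)).
This is the generating function for partitions of n into parts of size 1 or 2. The number of 2's can be any j in 0..97, and the rest are 1's, so
[x^195] = floor(195/2) + 1 = 98.

98


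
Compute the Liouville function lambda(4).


The Liouville function is lambda(k) = (-1)^Omega(k), where Omega(k) counts the prime factors of k with multiplicity.
Factoring: 4 = 2 * 2, so Omega(4) = 2.
lambda(4) = (-1)^2 = 1.

1


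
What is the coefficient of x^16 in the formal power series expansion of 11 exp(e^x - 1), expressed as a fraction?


exp(e^x - 1) is the exponential generating function for the Bell numbers Bell_k: exp(e^x - 1) = sum_{k>=0} Bell_k x^k / k!.
So the coefficient of x^16 in 11 exp(e^x - 1) is 11 Bell_16 / 16!.
Computing: Bell_16 = 10480142147 and 16! = 20922789888000, giving
11 * 10480142147/20922789888000 = 10480142147/1902071808000.

10480142147/1902071808000


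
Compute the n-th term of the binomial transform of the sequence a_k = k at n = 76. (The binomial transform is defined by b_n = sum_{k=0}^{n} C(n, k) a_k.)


With a_k = k, b_n = sum_{k=0}^{n} C(n, k) k. Using k * C(n, k) = n * C(n-1, k-1) gives b_n = n * sum_{k>=1} C(n-1, k-1) = n * 2^(n-1).
For n = 76: 76 * 2^75 = 76 * 37778931862957161709568 = 2871198821584744289927168.

2871198821584744289927168


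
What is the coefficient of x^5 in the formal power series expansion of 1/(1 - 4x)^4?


The general identity 1/(1 - c x)^r = sum_{k>=0} c^k C(k + r - 1, r - 1) x^k follows by substituting y = c x into 1/(1 - y)^r = sum_{k>=0} C(k + r - 1, r - 1) y^k.
For c = 4, r = 4, k = 5:
4^5 * C(8, 3) = 1024 * 56 = 57344.

57344


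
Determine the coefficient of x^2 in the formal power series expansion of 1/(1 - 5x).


The geometric series identity gives 1/(1 - c x) = sum_{k>=0} c^k x^k, so the coefficient of x^k is c^k.
Here c = 5 and k = 2.
Computing: 5^2 = 25

25


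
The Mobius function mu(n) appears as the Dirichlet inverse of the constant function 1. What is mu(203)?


203 = 7 * 29 (all distinct primes).
mu(203) = (-1)^2 = 1

1


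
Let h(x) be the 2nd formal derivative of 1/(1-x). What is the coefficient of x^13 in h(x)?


Differentiating 2 times: d^2/dx^2 [1/(1-x)] = 2!/(1-x)^3.
The expansion 1/(1-x)^3 = sum_{k>=0} C(k+2, 2) x^k, so the coefficient of x^n in 2!/(1-x)^3 is 2! * C(n+2, 2).
For n = 13: 2 * C(15, 2) = 2 * 105 = 210

210


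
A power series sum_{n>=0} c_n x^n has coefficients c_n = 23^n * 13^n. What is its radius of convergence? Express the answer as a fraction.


By the root test (Cauchy-Hadamard), the radius is R = 1 / limsup_n |c_n|^(1/n).
Here |c_n|^(1/n) = (23^n * 13^n)^(1/n) = 23 * 13 = 299 for all n.
So R = 1/299 = 1/299.

1/299


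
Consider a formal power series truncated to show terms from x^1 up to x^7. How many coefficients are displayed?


From x^1 to x^7 inclusive, the count is 7 - 1 + 1 = 7.

7


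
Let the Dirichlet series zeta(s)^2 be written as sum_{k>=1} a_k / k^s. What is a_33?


The Dirichlet convolution of the constant function 1 with itself gives (1 * 1)(k) = sum_{d | k} 1 = d(k), the number of positive divisors of k.
Since zeta(s) = sum_{k>=1} 1/k^s, we have zeta(s)^2 = sum_{k>=1} d(k)/k^s, so a_k = d(k).
For k = 33: the divisors are 1, 3, 11, 33.
Count = 4.

4


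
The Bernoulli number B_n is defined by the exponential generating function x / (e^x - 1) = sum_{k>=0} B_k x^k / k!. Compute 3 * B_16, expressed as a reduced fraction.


Bernoulli numbers can also be computed recursively via B_0 = 1 and sum_{j=0}^{m} C(m+1, j) B_j = 0 for m >= 1. Odd-index Bernoulli numbers vanish for k >= 3.
Computing B_16 = -3617/510, so 3 * B_16 = 3 * -3617/510 = -3617/170.

-3617/170


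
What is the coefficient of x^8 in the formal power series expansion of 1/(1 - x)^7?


The expansion 1/(1 - x)^r = sum_{k>=0} C(k + r - 1, r - 1) x^k follows from the multiset / negative-binomial theorem (or from repeated differentiation of the geometric series).
For r = 7 and k = 8:
C(14, 6) = 87178291200 / (720 * 40320) = 3003.

3003


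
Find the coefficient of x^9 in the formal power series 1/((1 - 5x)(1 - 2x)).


By partial fractions or Cauchy convolution:
The coefficient equals sum_{k=0}^{9} 5^k * 2^(9-k).
= 3254867

3254867


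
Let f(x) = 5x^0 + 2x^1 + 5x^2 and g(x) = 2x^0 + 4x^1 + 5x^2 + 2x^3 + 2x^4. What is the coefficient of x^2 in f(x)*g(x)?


Cauchy product at x^2:
5*5 + 2*4 + 5*2
= 43

43


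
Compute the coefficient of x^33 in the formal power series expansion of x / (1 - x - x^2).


Let f(x) = sum_{k>=0} a_k x^k. Multiplying f(x) * (1 - x - x^2) = x and matching coefficients gives a_0 = 0, a_1 = 1, and a_k = a_{k-1} + a_{k-2} for k >= 2. These are the Fibonacci numbers F_k.
Iterating from F_0 = 0, F_1 = 1:
F_0=0, F_1=1, F_2=1, F_3=2, F_4=3, F_5=5, F_6=8, F_7=13, F_8=21, F_9=34, ...
F_33 = 3524578.

3524578


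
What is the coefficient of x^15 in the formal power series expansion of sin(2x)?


The Maclaurin series is sin(t) = sum_{k>=0} (-1)^k t^(2k+1) / (2k+1)!, so substituting t = 2x, only odd powers of x are nonzero, with coefficient of x^(2k+1) equal to (-1)^k 2^(2k+1) / (2k+1)!.
Write 15 = 2*7 + 1, giving the coefficient (-1)^7 * 2^15 / 15! = -32768/1307674368000 = -16/638512875.

-16/638512875


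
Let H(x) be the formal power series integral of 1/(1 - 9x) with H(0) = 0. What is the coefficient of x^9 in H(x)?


1/(1 - 9x) = sum_{k>=0} 9^k x^k. Integrating termwise with H(0) = 0:
H(x) = sum_{k>=0} 9^k x^(k+1) / (k+1) = sum_{m>=1} 9^(m-1) x^m / m.
For m = 9: 9^8/9 = 43046721/9 = 4782969.

4782969


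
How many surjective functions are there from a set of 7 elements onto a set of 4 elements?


By inclusion-exclusion on which target elements are missed, the number of surjections from an n-set onto a k-set is
surj(n, k) = sum_{j=0}^{k} (-1)^j C(k, j) (k - j)^n.
Equivalently surj(n, k) = k! * S(n, k), where S(n, k) is the Stirling number of the second kind.
For n = 7, k = 4:
S(7, 4) = 350, so
surj = 4! * 350 = 24 * 350 = 8400.

8400


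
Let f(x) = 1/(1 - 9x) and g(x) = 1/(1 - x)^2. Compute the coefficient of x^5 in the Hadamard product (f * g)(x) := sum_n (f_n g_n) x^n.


f has coefficients f_k = 9^k. For g = 1/(1 - x)^2 the coefficient is g_k = C(k + 1, 1) = k + 1. The Hadamard coefficient is (f * g)_k = 9^k * (k + 1).
For k = 5: 9^5 * 6 = 59049 * 6 = 354294.

354294


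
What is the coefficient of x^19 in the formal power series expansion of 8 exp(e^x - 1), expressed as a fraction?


exp(e^x - 1) is the exponential generating function for the Bell numbers Bell_k: exp(e^x - 1) = sum_{k>=0} Bell_k x^k / k!.
So the coefficient of x^19 in 8 exp(e^x - 1) is 8 Bell_19 / 19!.
Computing: Bell_19 = 5832742205057 and 19! = 121645100408832000, giving
8 * 5832742205057/121645100408832000 = 5832742205057/15205637551104000.

5832742205057/15205637551104000


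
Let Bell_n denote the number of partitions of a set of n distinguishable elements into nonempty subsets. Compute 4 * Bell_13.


Bell_13 can be computed from the Bell triangle or from Dobinski's identity Bell_n = (1/e) * sum_{k>=0} k^n / k!.
Computing Bell_13 = 27644437.
Then 4 * 27644437 = 110577748.

110577748


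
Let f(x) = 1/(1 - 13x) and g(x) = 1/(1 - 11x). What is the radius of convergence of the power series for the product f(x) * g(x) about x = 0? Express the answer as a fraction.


The radius of 1/(1 - 13x) is 1/13 (nearest singularity at x = 1/13), and the radius of 1/(1 - 11x) is 1/11.
The product f(x)*g(x) = 1/((1 - 13x)(1 - 11x)) has singularities at both 1/13 and 1/11, so its radius of convergence is the distance to the nearest one:
min(1/13, 1/11) = 1/13.

1/13


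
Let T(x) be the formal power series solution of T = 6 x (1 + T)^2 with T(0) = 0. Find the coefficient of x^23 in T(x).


Apply the Lagrange inversion formula: if T = 6 x * phi(T) with phi(t) = (1 + t)^2, then [x^n] T = 6^n * (1/n) [t^(n-1)] phi(t)^n = 6^n * (1/n) [t^(n-1)] (1 + t)^(2n) = 6^n * (1/n) C(2n, n-1).
Using the identity C(2n, n-1) = C(2n, n) * n / (n+1), the unscaled factor equals C(2n, n) / (n+1) = C_n, the n-th Catalan number.
For n = 23: C_23 = C(46, 23) / 24 = 8233430727600/24 = 343059613650.
With the 6^23 = 789730223053602816 factor, the coefficient is 789730223053602816 * 343059613650 = 270924545208497305297512038400.

270924545208497305297512038400


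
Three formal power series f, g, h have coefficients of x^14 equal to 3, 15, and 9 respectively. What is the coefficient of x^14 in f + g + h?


Series addition is componentwise:
3 + 15 + 9
= 27

27


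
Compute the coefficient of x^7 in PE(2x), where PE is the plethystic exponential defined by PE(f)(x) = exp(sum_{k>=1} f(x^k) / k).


With f(x) = 2x, the exponent is sum_{k>=1} 2 x^k / k = 2 * (-ln(1 - x)). Exponentiating:
PE(2x) = exp(-2 ln(1 - x)) = 1/(1 - x)^2.
By the negative binomial expansion, [x^n] 1/(1 - x)^2 = C(n + 1, 1).
For n = 7: C(8, 1) = 8.

8


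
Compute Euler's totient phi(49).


phi(n) counts integers in [1, n] coprime to n. Using the multiplicative formula phi(n) = n * prod_{p | n} (1 - 1/p):
49 = 7^2, so
phi(49) = 49 * (1 - 1/7) = 42.

42


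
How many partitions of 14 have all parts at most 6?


Using the generating function (1-x)^(-1)(1-x^2)^(-1)...(1-x^6)^(-1),
the coefficient of x^14 counts these restricted partitions.
Result = 90

90


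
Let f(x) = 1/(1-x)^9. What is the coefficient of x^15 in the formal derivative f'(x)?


Differentiate: d/dx [ 1/(1-x)^r ] = r / (1-x)^(r+1).
Here r = 9, so f'(x) = 9 / (1-x)^10.
The expansion of 1/(1-x)^(r+1) has coefficient of x^n equal to C(n+r, r).
So the coefficient of x^15 in f'(x) is
9 * C(24, 9) = 9 * 1307504 = 11767536

11767536


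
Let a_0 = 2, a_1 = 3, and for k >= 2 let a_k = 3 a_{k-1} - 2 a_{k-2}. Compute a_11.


Iterating the recurrence forward:
a_0 = 2
a_1 = 3
a_2 = 3*3 - 2*2 = 5
a_3 = 3*5 - 2*3 = 9
a_4 = 3*9 - 2*5 = 17
a_5 = 3*17 - 2*9 = 33
a_6 = 3*33 - 2*17 = 65
a_7 = 3*65 - 2*33 = 129
a_8 = 3*129 - 2*65 = 257
a_9 = 3*257 - 2*129 = 513
a_10 = 3*513 - 2*257 = 1025
a_11 = 3*1025 - 2*513 = 2049
So a_11 = 2049.

2049


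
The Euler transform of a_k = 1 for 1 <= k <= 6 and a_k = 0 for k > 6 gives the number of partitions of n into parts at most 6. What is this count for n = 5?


Partitions of 5 into parts at most 6:
Using generating function (1-x)^(-1)(1-x^2)^(-1)...(1-x^6)^(-1),
the coefficient of x^5 = 7

7


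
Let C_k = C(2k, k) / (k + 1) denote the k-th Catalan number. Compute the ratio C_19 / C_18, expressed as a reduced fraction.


Using C_k = (2k)! / (k! (k+1)!), the ratio C_{k+1}/C_k simplifies to
C_{k+1}/C_k = [(2k+2)! / ((k+1)! (k+2)!)] * [k! (k+1)! / (2k)!]
 = (2k+2)(2k+1) / ((k+1)(k+2)) = 2(2k+1) / (k+2).
For k = 18: 2(2*18 + 1) / (18 + 2) = 74/20 = 37/10.

37/10


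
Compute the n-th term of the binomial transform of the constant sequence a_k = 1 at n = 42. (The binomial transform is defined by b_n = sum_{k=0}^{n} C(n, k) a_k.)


With a_k = 1 for all k, b_n = sum_{k=0}^{n} C(n, k) = 2^n by the binomial theorem.
For n = 42: 2^42 = 4398046511104.

4398046511104


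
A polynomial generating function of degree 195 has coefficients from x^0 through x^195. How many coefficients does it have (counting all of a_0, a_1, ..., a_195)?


A polynomial of degree 195 takes the form a_0 + a_1 x + ... + a_195 x^195.
The number of coefficients is 195 + 1 = 196.

196


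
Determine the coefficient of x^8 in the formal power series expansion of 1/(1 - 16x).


The geometric series identity gives 1/(1 - c x) = sum_{k>=0} c^k x^k, so the coefficient of x^k is c^k.
Here c = 16 and k = 8.
Computing: 16^8 = 4294967296

4294967296


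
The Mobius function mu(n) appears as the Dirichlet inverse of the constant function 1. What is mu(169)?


169 has a squared prime factor, so mu(169) = 0.
Factorization reveals a repeated prime.

0


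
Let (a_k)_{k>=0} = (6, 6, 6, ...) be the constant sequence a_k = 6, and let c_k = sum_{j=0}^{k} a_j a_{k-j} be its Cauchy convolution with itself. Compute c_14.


Since a_j = 6 for all j >= 0, the convolution sum becomes
c_k = sum_{j=0}^{k} 6 * 6 = 36 * (k + 1).
Equivalently, the generating function of (a_k) is 6/(1 - x) and its square is 36/(1 - x)^2 = sum_{k>=0} 36(k + 1) x^k.
For k = 14: 36 * 15 = 540.

540


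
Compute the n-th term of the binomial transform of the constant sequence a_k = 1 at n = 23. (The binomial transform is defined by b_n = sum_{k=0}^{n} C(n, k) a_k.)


With a_k = 1 for all k, b_n = sum_{k=0}^{n} C(n, k) = 2^n by the binomial theorem.
For n = 23: 2^23 = 8388608.

8388608


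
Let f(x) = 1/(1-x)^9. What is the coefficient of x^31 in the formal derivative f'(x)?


Differentiate: d/dx [ 1/(1-x)^r ] = r / (1-x)^(r+1).
Here r = 9, so f'(x) = 9 / (1-x)^10.
The expansion of 1/(1-x)^(r+1) has coefficient of x^n equal to C(n+r, r).
So the coefficient of x^31 in f'(x) is
9 * C(40, 9) = 9 * 273438880 = 2460949920

2460949920


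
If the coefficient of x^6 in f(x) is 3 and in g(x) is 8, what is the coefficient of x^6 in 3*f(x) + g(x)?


Scalar multiplication scales coefficients: 3 * 3 = 9.
Then add the g coefficient: 9 + 8
= 17

17


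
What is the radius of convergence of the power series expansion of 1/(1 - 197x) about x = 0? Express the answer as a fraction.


Expanding 1/(1 - 197x) = sum_{k>=0} 197^k x^k, the series converges when |197x| < 1, i.e., |x| < 1/197.
So the radius of convergence is 1/197 = 1/197.

1/197


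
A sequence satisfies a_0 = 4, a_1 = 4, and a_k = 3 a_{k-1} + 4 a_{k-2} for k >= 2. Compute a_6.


The characteristic equation is t^2 - 3 t - 4 = 0, with roots r_1 = 4 and r_2 = -1 (so c_1 = r_1 + r_2, c_2 = -r_1 r_2 as required).
One can use the closed form a_n = A r_1^n + B r_2^n, but direct iteration is more reliable:
a_0 = 4, a_1 = 4, a_2 = 28, a_3 = 100, a_4 = 412, a_5 = 1636, a_6 = 6556.
So a_6 = 6556.

6556


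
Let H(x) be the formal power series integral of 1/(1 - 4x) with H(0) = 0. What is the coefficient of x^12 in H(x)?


1/(1 - 4x) = sum_{k>=0} 4^k x^k. Integrating termwise with H(0) = 0:
H(x) = sum_{k>=0} 4^k x^(k+1) / (k+1) = sum_{m>=1} 4^(m-1) x^m / m.
For m = 12: 4^11/12 = 4194304/12 = 1048576/3.

1048576/3


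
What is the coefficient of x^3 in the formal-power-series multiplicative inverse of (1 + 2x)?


The inverse is 1/(1 + 2x). Apply the geometric identity 1/(1 - y) = sum_{k>=0} y^k with y = -2x:
1/(1 + 2x) = sum_{k>=0} (-2)^k x^k.
So the coefficient of x^3 is (-2)^3 = -8.

-8


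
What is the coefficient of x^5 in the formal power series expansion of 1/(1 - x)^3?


The negative binomial / multiset identity is
1/(1 - x)^r = sum_{k>=0} C(k + r - 1, r - 1) x^k.
Here r = 3 and k = 5, so the coefficient is
C(5 + 2, 2) = C(7, 2)
= 21

21


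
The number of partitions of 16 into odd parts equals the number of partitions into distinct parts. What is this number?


Computing partitions of 16 into odd parts (1, 3, 5, ...):
Using the generating function prod_{k>=0} 1/(1-x^(2k+1)),
the count is 32

32


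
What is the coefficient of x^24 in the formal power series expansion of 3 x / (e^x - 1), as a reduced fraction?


The exponential generating function for Bernoulli numbers is
x / (e^x - 1) = sum_{k>=0} B_k x^k / k!.
So the coefficient of x^24 in 3 x / (e^x - 1) is 3 B_24 / 24!.
Computing: B_24 = -236364091/2730, 24! = 620448401733239439360000, giving
3 * -236364091/2730 / 620448401733239439360000 = -236364091/564608045577247889817600000.

-236364091/564608045577247889817600000


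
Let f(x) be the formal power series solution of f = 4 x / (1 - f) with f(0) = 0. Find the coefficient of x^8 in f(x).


Apply Lagrange inversion: f = 4 x * phi(f) with phi(t) = 1/(1 - t), so
[x^n] f = 4^n * (1/n) [t^(n-1)] phi(t)^n = 4^n * (1/n) [t^(n-1)] (1 - t)^(-n) = 4^n * (1/n) C(2n - 2, n - 1) = 4^n * C_{n-1}.
For n = 8: C_7 = C(14, 7) / 8 = 3432/8 = 429.
With the 4^8 = 65536 factor, the coefficient is 65536 * 429 = 28114944.

28114944


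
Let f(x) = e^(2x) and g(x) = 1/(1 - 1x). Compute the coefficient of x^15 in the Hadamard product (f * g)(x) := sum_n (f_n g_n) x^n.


Expanding: f_k = 2^k/k! (from e^(2x)) and g_k = 1^k (from 1/(1 - 1x)). So the Hadamard coefficient (f * g)_k = 2^k 1^k / k! = (2)^k / k!.
For k = 15: 2^15/15! = 32768/1307674368000 = 16/638512875.

16/638512875


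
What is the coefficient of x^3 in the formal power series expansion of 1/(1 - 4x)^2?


The general identity 1/(1 - c x)^r = sum_{k>=0} c^k C(k + r - 1, r - 1) x^k follows by substituting y = c x into 1/(1 - y)^r = sum_{k>=0} C(k + r - 1, r - 1) y^k.
For c = 4, r = 2, k = 3:
4^3 * C(4, 1) = 64 * 4 = 256.

256


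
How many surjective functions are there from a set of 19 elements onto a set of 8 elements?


By inclusion-exclusion on which target elements are missed, the number of surjections from an n-set onto a k-set is
surj(n, k) = sum_{j=0}^{k} (-1)^j C(k, j) (k - j)^n.
Equivalently surj(n, k) = k! * S(n, k), where S(n, k) is the Stirling number of the second kind.
For n = 19, k = 8:
S(19, 8) = 1709751003480, so
surj = 8! * 1709751003480 = 40320 * 1709751003480 = 68937160460313600.

68937160460313600


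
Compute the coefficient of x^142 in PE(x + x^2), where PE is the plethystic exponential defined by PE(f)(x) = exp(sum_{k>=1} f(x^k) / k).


With f(x) = x + x^2, the exponent is sum_{k>=1} (x^k + x^(2k)) / k = -ln(1 - x) - ln(1 - x^2). Exponentiating:
PE(x + x^2) = 1 / ((1 - x)(1 - x^2)).
This is the generating function for partitions of n into parts of size 1 or 2. The number of 2's can be any j in 0..71, and the rest are 1's, so
[x^142] = floor(142/2) + 1 = 72.

72


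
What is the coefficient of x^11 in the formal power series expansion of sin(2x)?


The Maclaurin series is sin(t) = sum_{k>=0} (-1)^k t^(2k+1) / (2k+1)!, so substituting t = 2x, only odd powers of x are nonzero, with coefficient of x^(2k+1) equal to (-1)^k 2^(2k+1) / (2k+1)!.
Write 11 = 2*5 + 1, giving the coefficient (-1)^5 * 2^11 / 11! = -2048/39916800 = -8/155925.

-8/155925


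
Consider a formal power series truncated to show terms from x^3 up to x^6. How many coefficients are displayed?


From x^3 to x^6 inclusive, the count is 6 - 3 + 1 = 4.

4


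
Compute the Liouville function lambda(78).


The Liouville function is lambda(k) = (-1)^Omega(k), where Omega(k) counts the prime factors of k with multiplicity.
Factoring: 78 = 2 * 3 * 13, so Omega(78) = 3.
lambda(78) = (-1)^3 = -1.

-1


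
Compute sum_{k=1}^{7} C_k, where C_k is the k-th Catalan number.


C_1 through C_7: 1, 2, 5, 14, 42, 132, 429
Sum = 1 + 2 + 5 + 14 + 42 + 132 + 429
= 625

625


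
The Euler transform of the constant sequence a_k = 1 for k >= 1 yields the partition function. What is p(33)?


The Euler transform converts the sequence a_k = 1 into the number of integer partitions.
Using the recurrence or dynamic programming:
p(33) = 10143

10143


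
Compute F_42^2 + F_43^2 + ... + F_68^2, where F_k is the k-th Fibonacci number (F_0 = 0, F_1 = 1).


There is a standard identity sum_{k=0}^{N} F_k^2 = F_N * F_{N+1} (proved inductively from the telescoping relation F_k^2 = F_k F_{k+1} - F_{k-1} F_k). Then
sum_{k=42}^{68} F_k^2 = F_68 F_69 - F_41 F_42.
Computing: F_68 = 72723460248141, F_69 = 117669030460994, F_41 = 165580141, F_42 = 267914296.
Sum = 72723460248141 * 117669030460994 - 165580141 * 267914296 = 8557299059123028319953916418.

8557299059123028319953916418


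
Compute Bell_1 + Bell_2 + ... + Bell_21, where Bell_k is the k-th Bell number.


Recall Bell_k counts set partitions of a k-set (with Bell_0 = 1 by convention).
Bell_1 through Bell_21: 1, 2, 5, 15, 52, 203, 877, 4140, 21147, 115975, 678570, 4213597, 27644437, 190899322, 1382958545, 10480142147, 82864869804, 682076806159, 5832742205057, 51724158235372, 474869816156751
Sum = 1 + 2 + 5 + 15 + 52 + 203 + 877 + 4140 + 21147 + 115975 + 678570 + 4213597 + 27644437 + 190899322 + 1382958545 + 10480142147 + 82864869804 + 682076806159 + 5832742205057 + 51724158235372 + 474869816156751 = 533203744952178.

533203744952178


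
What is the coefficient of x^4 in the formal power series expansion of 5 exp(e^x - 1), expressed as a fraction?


exp(e^x - 1) is the exponential generating function for the Bell numbers Bell_k: exp(e^x - 1) = sum_{k>=0} Bell_k x^k / k!.
So the coefficient of x^4 in 5 exp(e^x - 1) is 5 Bell_4 / 4!.
Computing: Bell_4 = 15 and 4! = 24, giving
5 * 15/24 = 25/8.

25/8


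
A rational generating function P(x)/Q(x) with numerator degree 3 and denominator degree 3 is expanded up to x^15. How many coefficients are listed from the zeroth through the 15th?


Expanding up to x^15 gives the coefficients for x^0, x^1, ..., x^15.
That is 15 + 1 = 16 coefficients in total.

16


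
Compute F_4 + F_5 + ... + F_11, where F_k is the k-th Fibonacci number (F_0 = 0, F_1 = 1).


Use the identity sum_{k=0}^{N} F_k = F_{N+2} - 1 (which follows from F_{k+2} - F_{k+1} = F_k). Then
sum_{k=4}^{11} F_k = (F_{13} - 1) - (F_{5} - 1) = F_{13} - F_{5}.
Computing: F_{13} = 233, F_{5} = 5, so
Sum = 233 - 5 = 228.

228


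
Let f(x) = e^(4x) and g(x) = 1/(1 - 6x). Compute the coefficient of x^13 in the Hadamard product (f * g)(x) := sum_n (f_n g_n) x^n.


Expanding: f_k = 4^k/k! (from e^(4x)) and g_k = 6^k (from 1/(1 - 6x)). So the Hadamard coefficient (f * g)_k = 4^k 6^k / k! = (24)^k / k!.
For k = 13: 24^13/13! = 876488338465357824/6227020800 = 3522410053632/25025.

3522410053632/25025


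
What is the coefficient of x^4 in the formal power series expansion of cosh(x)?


The Maclaurin series is cosh(t) = sum_{m>=0} t^(2m) / (2m)!, so substituting t = x, only even powers of x are nonzero, with coefficient of x^(2m) equal to 1 / (2m)!.
For x^4 the coefficient is 1/4! = 1/24 = 1/24.

1/24


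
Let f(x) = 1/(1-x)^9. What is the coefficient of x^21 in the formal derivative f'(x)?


Differentiate: d/dx [ 1/(1-x)^r ] = r / (1-x)^(r+1).
Here r = 9, so f'(x) = 9 / (1-x)^10.
The expansion of 1/(1-x)^(r+1) has coefficient of x^n equal to C(n+r, r).
So the coefficient of x^21 in f'(x) is
9 * C(30, 9) = 9 * 14307150 = 128764350

128764350


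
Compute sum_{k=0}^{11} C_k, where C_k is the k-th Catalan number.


C_0 through C_11: 1, 1, 2, 5, 14, 42, 132, 429, 1430, 4862, 16796, 58786
Sum = 1 + 1 + 2 + 5 + 14 + 42 + 132 + 429 + 1430 + 4862 + 16796 + 58786
= 82500

82500


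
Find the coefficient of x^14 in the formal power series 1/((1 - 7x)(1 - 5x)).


By partial fractions or Cauchy convolution:
The coefficient equals sum_{k=0}^{14} 7^k * 5^(14-k).
= 2358521965909

2358521965909


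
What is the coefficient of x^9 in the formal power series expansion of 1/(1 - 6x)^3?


The general identity 1/(1 - c x)^r = sum_{k>=0} c^k C(k + r - 1, r - 1) x^k follows by substituting y = c x into 1/(1 - y)^r = sum_{k>=0} C(k + r - 1, r - 1) y^k.
For c = 6, r = 3, k = 9:
6^9 * C(11, 2) = 10077696 * 55 = 554273280.

554273280


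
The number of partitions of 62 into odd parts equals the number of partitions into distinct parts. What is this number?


Computing partitions of 62 into odd parts (1, 3, 5, ...):
Using the generating function prod_{k>=0} 1/(1-x^(2k+1)),
the count is 13394

13394


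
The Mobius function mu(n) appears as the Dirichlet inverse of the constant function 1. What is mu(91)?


91 = 7 * 13 (all distinct primes).
mu(91) = (-1)^2 = 1

1


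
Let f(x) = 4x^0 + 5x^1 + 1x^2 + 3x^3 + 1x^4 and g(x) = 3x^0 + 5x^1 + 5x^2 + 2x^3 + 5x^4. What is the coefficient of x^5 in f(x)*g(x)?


Cauchy product at x^5:
5*5 + 1*2 + 3*5 + 1*5
= 47

47


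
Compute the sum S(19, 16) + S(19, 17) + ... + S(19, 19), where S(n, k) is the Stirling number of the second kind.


By definition, S(n, k) counts partitions of an n-set into exactly k nonempty blocks.
Computing row n = 19 for k = 16..19:
S(19, k): 527136, 12597, 171, 1
Sum = 539905.

539905


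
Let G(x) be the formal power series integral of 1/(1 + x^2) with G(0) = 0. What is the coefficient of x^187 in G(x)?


1/(1 + x^2) = sum_{j>=0} (-1)^j x^(2j). Integrating termwise with G(0) = 0:
G(x) = sum_{j>=0} (-1)^j x^(2j+1) / (2j+1) = arctan(x).
Only odd powers are nonzero. For x^187 write 187 = 2*93 + 1, giving
(-1)^93 / 187 = -1/187 = -1/187.

-1/187


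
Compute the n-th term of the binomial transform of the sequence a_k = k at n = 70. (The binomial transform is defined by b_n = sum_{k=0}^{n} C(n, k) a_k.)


With a_k = k, b_n = sum_{k=0}^{n} C(n, k) k. Using k * C(n, k) = n * C(n-1, k-1) gives b_n = n * sum_{k>=1} C(n-1, k-1) = n * 2^(n-1).
For n = 70: 70 * 2^69 = 70 * 590295810358705651712 = 41320706725109395619840.

41320706725109395619840


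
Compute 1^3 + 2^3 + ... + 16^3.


This power sum has a closed form given by Faulhaber's formula
sum_{k=1}^{m} k^p = (1 / (p + 1)) * sum_{j=0}^{p} C(p + 1, j) B_j m^(p + 1 - j),
but for small m direct computation is fastest:
1 + 8 + 27 + 64 + 125 + 216 + 343 + 512 + 729 + 1000 + 1331 + 1728 + 2197 + 2744 + 3375 + 4096 = 18496.

18496


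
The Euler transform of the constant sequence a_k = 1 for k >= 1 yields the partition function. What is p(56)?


The Euler transform converts the sequence a_k = 1 into the number of integer partitions.
Using the recurrence or dynamic programming:
p(56) = 526823

526823


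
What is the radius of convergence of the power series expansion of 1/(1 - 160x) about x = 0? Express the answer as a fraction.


Expanding 1/(1 - 160x) = sum_{k>=0} 160^k x^k, the series converges when |160x| < 1, i.e., |x| < 1/160.
So the radius of convergence is 1/160 = 1/160.

1/160


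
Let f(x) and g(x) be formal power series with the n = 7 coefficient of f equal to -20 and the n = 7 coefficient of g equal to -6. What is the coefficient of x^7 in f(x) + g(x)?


Addition of formal power series is termwise.
The coefficient of x^7 in f + g = -20 + -6
= -26

-26


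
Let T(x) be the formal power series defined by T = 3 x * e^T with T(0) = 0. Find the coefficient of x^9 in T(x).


Apply the Lagrange inversion formula: if T = 3 x * phi(T) with phi(t) = e^t, then
[x^n] T = 3^n * (1/n) [t^(n-1)] phi(t)^n = 3^n * (1/n) [t^(n-1)] e^(n t) = 3^n * (1/n) * n^(n-1) / (n-1)! = 3^n * n^(n-1) / n!.
When c = 1 this is the Cayley count of rooted labeled trees on n vertices, divided by n!.
For n = 9: 3^9 * 9^8 / 9! = 19683 * 43046721/362880 = 10460353203/4480.

10460353203/4480


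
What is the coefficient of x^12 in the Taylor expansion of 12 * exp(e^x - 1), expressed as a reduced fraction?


exp(e^x - 1) = sum_{k>=0} Bell_k x^k / k!, where Bell_k is the k-th Bell number.
So the coefficient of x^12 is 12 * Bell_12 / 12!.
Computing: Bell_12 = 4213597 and 12! = 479001600, giving
12 * 4213597/479001600 = 4213597/39916800.

4213597/39916800


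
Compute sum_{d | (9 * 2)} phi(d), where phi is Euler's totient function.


First, 9 * 2 = 18. One classical identity is sum_{d | n} phi(d) = n (each k in [1, n] has a unique gcd with n, and among the k's with gcd(k, n) = n/d there are phi(d) of them). So the sum equals 18. We also verify directly:
Divisors of 18: 1, 2, 3, 6, 9, 18.
phi values: 1, 1, 2, 2, 6, 6.
Sum = 18.

18


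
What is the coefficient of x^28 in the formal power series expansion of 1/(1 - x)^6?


The negative binomial / multiset identity is
1/(1 - x)^r = sum_{k>=0} C(k + r - 1, r - 1) x^k.
Here r = 6 and k = 28, so the coefficient is
C(28 + 5, 5) = C(33, 5)
= 237336

237336


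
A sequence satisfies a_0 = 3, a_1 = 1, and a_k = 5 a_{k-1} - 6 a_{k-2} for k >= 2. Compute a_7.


The characteristic equation is t^2 - 5 t + 6 = 0, with roots r_1 = 3 and r_2 = 2 (so c_1 = r_1 + r_2, c_2 = -r_1 r_2 as required).
One can use the closed form a_n = A r_1^n + B r_2^n, but direct iteration is more reliable:
a_0 = 3, a_1 = 1, a_2 = -13, a_3 = -71, a_4 = -277, a_5 = -959, a_6 = -3133, a_7 = -9911.
So a_7 = -9911.

-9911


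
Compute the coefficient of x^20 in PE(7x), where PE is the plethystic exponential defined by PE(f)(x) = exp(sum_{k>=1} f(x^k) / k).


With f(x) = 7x, the exponent is sum_{k>=1} 7 x^k / k = 7 * (-ln(1 - x)). Exponentiating:
PE(7x) = exp(-7 ln(1 - x)) = 1/(1 - x)^7.
By the negative binomial expansion, [x^n] 1/(1 - x)^7 = C(n + 6, 6).
For n = 20: C(26, 6) = 230230.

230230


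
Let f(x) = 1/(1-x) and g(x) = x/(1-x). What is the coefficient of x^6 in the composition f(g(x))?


First simplify the composition: f(g(x)) = 1/(1 - x/(1-x)) = (1-x)/((1-x) - x) = (1-x)/(1-2x).
Now extract the coefficient. Write (1-x)/(1-2x) = 1/(1-2x) - x/(1-2x).
The coefficient of x^n in 1/(1-2x) is 2^n, and in x/(1-2x) is 2^(n-1) (for n >= 1).
So the coefficient of x^6 is 2^6 - 2^5 = 64 - 32 = 32.

32


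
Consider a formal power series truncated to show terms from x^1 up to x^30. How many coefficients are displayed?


From x^1 to x^30 inclusive, the count is 30 - 1 + 1 = 30.

30


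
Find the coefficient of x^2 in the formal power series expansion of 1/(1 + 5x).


Write 1/(1 + c x) = 1/(1 - (-c) x) and apply the geometric-series identity
1/(1 - y) = sum_{k>=0} y^k to get 1/(1 + c x) = sum_{k>=0} (-c)^k x^k.
So the coefficient of x^k is (-c)^k = (-1)^k * c^k.
Here c = 5 and k = 2:
(-5)^2 = 1 * 25 = 25

25


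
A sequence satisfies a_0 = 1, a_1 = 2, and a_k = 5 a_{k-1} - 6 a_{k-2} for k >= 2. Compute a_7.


The characteristic equation is t^2 - 5 t + 6 = 0, with roots r_1 = 3 and r_2 = 2 (so c_1 = r_1 + r_2, c_2 = -r_1 r_2 as required).
One can use the closed form a_n = A r_1^n + B r_2^n, but direct iteration is more reliable:
a_0 = 1, a_1 = 2, a_2 = 4, a_3 = 8, a_4 = 16, a_5 = 32, a_6 = 64, a_7 = 128.
So a_7 = 128.

128


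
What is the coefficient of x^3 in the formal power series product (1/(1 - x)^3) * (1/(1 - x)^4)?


Combine the factors: (1/(1 - x)^3) * (1/(1 - x)^4) = 1/(1 - x)^7.
Then use 1/(1 - x)^r = sum_{k>=0} C(k + r - 1, r - 1) x^k with r = 7 and k = 3:
C(9, 6) = 84.

84


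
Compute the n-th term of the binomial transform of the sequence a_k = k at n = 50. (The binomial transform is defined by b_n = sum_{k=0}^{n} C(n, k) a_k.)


With a_k = k, b_n = sum_{k=0}^{n} C(n, k) k. Using k * C(n, k) = n * C(n-1, k-1) gives b_n = n * sum_{k>=1} C(n-1, k-1) = n * 2^(n-1).
For n = 50: 50 * 2^49 = 50 * 562949953421312 = 28147497671065600.

28147497671065600
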